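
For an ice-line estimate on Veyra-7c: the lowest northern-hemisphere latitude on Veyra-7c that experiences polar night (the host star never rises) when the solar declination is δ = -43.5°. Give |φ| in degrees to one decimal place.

Polar night requires cos H₀ = −tan φ tan δ ≥ 1, i.e. tan φ tan δ ≤ −1.
The boundary is |tan φ| · |tan δ| = 1, so |φ| = 90° − |δ| = 90° − 43.5° = 46.5° in the northern hemisphere.

|φ| = 46.5°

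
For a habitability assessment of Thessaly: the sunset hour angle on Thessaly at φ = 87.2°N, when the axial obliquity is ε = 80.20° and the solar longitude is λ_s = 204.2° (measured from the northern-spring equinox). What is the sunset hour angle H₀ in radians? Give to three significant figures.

Solar declination: sin δ = sin ε · sin λ_s = sin 80.20° × sin 204.2° = -0.40394, so δ = -23.825°.
cos H₀ = −tan φ · tan δ = 9.0286 ≥ 1, so the host star never rises (polar night) and H₀ = 0.

H₀ = 0.00 rad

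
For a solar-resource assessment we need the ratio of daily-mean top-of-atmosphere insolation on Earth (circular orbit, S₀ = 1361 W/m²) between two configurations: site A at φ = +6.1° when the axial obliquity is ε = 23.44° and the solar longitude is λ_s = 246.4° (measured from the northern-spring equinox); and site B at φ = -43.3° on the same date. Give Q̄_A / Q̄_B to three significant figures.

— Configuration A (φ=+6.1°):
Solar declination: sin δ = sin ε · sin λ_s = sin 23.44° × sin 246.4° = -0.36452, so δ = -21.378°.
cos H₀ = −tan(+6.1°) tan(-21.378°) = 0.0418, H₀ = 1.5289 rad.
Bracket: H₀ sin φ sin δ + cos φ cos δ sin H₀ = 1.5289×0.10626×-0.36452 + 0.99434×0.93120×0.99912 = -0.059220 + 0.925115 = 0.865895.
Q̄ = (S₀/π) × [bracket] = (1361/π) × 0.865895 = 375.12 W/m².
— Configuration B (φ=-43.3°):
cos H₀ = −tan(-43.3°) tan(-21.378°) = -0.3689, H₀ = 1.9486 rad.
Bracket: H₀ sin φ sin δ + cos φ cos δ sin H₀ = 1.9486×-0.68582×-0.36452 + 0.72777×0.93120×0.92947 = 0.487140 + 0.629901 = 1.117041.
Q̄ = (S₀/π) × [bracket] = (1361/π) × 1.117041 = 483.92 W/m².
Ratio Q̄_A / Q̄_B = 375.12 / 483.92 = 0.7752.

Q̄_A / Q̄_B ≈ 0.775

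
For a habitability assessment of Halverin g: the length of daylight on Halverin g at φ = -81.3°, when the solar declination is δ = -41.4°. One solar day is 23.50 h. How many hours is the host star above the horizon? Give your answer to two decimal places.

Sunrise equation: cos H₀ = −tan φ · tan δ = -5.7614 ≤ −1, so the host star never sets (polar day) and H₀ = π.
Daylight = 2H₀/(2π) × 23.50 h = (3.1416/π) × 23.50 = 23.50 h.

23.50 h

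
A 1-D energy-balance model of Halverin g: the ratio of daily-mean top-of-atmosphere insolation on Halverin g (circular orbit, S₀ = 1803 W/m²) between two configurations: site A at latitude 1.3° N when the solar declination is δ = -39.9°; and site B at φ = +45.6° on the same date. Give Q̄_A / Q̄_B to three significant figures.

— Configuration A (φ=+1.3°):
cos H₀ = −tan(+1.3°) tan(-39.900°) = 0.0190, H₀ = 1.5518 rad.
Bracket: H₀ sin φ sin δ + cos φ cos δ sin H₀ = 1.5518×0.02269×-0.64145 + 0.99974×0.76717×0.99982 = -0.022586 + 0.766832 = 0.744246.
Q̄ = (S₀/π) × [bracket] = (1803/π) × 0.744246 = 427.13 W/m².
— Configuration B (φ=+45.6°):
cos H₀ = −tan(+45.6°) tan(-39.900°) = 0.8538, H₀ = 0.5475 rad.
Bracket: H₀ sin φ sin δ + cos φ cos δ sin H₀ = 0.5475×0.71447×-0.64145 + 0.69966×0.76717×0.52056 = -0.250917 + 0.279415 = 0.028498.
Q̄ = (S₀/π) × [bracket] = (1803/π) × 0.028498 = 16.355 W/m².
Ratio Q̄_A / Q̄_B = 427.13 / 16.355 = 26.12.

Q̄_A / Q̄_B ≈ 26.1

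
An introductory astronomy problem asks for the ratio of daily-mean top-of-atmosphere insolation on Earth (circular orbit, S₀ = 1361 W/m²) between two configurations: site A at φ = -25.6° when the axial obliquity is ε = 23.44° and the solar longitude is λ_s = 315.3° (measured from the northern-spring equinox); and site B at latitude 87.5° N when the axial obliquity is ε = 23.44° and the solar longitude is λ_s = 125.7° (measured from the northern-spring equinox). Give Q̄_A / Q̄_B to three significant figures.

— Configuration A (φ=-25.6°):
Solar declination: sin δ = sin ε · sin λ_s = sin 23.44° × sin 315.3° = -0.27980, so δ = -16.248°.
cos H₀ = −tan(-25.6°) tan(-16.248°) = -0.1396, H₀ = 1.7109 rad.
Bracket: H₀ sin φ sin δ + cos φ cos δ sin H₀ = 1.7109×-0.43209×-0.27980 + 0.90183×0.96006×0.99020 = 0.206846 + 0.857326 = 1.064172.
Q̄ = (S₀/π) × [bracket] = (1361/π) × 1.064172 = 461.02 W/m².
— Configuration B (φ=+87.5°):
Solar declination: sin δ = sin ε · sin λ_s = sin 23.44° × sin 125.7° = 0.32304, so δ = +18.847°.
cos H₀ = −tan(+87.5°) tan(+18.847°) = -7.8179 ≤ −1 ⇒ polar day, H₀ = π.
Bracket: H₀ sin φ sin δ + cos φ cos δ sin H₀ = 3.1416×0.99905×0.32304 + 0.04362×0.94639×0.00000 = 1.013898 + 0.000000 = 1.013898.
Q̄ = (S₀/π) × [bracket] = (1361/π) × 1.013898 = 439.24 W/m².
Ratio Q̄_A / Q̄_B = 461.02 / 439.24 = 1.050.

Q̄_A / Q̄_B ≈ 1.05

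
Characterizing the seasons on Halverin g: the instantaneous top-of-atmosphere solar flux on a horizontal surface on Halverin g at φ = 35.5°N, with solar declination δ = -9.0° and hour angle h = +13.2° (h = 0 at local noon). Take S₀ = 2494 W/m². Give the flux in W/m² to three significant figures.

1.73e+03 W/m²

cos θ_z = sin φ sin δ + cos φ cos δ cos h = -0.090842 + 0.782847 = 0.692005.
Flux = S₀ · cos θ_z = 2494 × 0.692005 = 1726 W/m².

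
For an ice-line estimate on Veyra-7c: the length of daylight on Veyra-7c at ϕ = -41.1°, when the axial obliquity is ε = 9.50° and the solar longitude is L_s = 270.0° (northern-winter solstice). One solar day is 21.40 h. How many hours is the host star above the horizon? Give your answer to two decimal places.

11.70 h

Solar declination: sin δ = sin ε · sin L_s = sin 9.50° × sin 270.0° = -0.16505, so δ = -9.500°.
cos h₀ = −tan ϕ · tan δ = −tan(-41.1°) × tan(-9.500°) = -0.1460, so h₀ = 1.7173 rad = 98.39°.
Daylight = 2h₀/(2π) × 21.40 h = (1.7173/π) × 21.40 = 11.70 h.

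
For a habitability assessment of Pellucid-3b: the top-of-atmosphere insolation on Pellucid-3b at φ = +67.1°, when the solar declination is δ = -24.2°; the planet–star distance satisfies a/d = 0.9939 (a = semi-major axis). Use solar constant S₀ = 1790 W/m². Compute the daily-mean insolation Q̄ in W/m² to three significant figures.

cos H₀ = −tan(+67.1°) tan(-24.200°) = 1.0639 ≥ 1 ⇒ polar night, H₀ = 0 and Q̄ = 0.
Inverse-square distance factor (a/d)² = 0.9939² = 0.987837.

Q̄ ≈ 0.00 W/m²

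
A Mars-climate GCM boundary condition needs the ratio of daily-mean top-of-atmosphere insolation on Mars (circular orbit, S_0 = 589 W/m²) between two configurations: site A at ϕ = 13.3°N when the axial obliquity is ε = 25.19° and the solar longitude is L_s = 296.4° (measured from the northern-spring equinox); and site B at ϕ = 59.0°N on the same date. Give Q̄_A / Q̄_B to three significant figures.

— Configuration A (ϕ=+13.3°):
Solar declination: sin δ = sin ε · sin L_s = sin 25.19° × sin 296.4° = -0.38123, so δ = -22.410°.
cos h₀ = −tan(+13.3°) tan(-22.410°) = 0.0975, h₀ = 1.4732 rad.
Bracket: h₀ sin ϕ sin δ + cos ϕ cos δ sin h₀ = 1.4732×0.23005×-0.38123 + 0.97318×0.92448×0.99524 = -0.129203 + 0.895403 = 0.766200.
Q̄ = (S_0/π) × [bracket] = (589/π) × 0.766200 = 143.65 W/m².
— Configuration B (ϕ=+59.0°):
cos h₀ = −tan(+59.0°) tan(-22.410°) = 0.6863, h₀ = 0.8144 rad.
Bracket: h₀ sin ϕ sin δ + cos ϕ cos δ sin h₀ = 0.8144×0.85717×-0.38123 + 0.51504×0.92448×0.72731 = -0.266129 + 0.346304 = 0.080175.
Q̄ = (S_0/π) × [bracket] = (589/π) × 0.080175 = 15.032 W/m².
Ratio Q̄_A / Q̄_B = 143.65 / 15.032 = 9.556.

Q̄_A / Q̄_B ≈ 9.56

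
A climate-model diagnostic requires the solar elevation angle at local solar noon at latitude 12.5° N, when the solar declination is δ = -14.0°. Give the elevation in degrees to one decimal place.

At local noon the hour angle is zero, so the zenith angle equals |ϕ − δ| = |+12.5° − (-14.000°)| = 26.500°.
Elevation = 90° − 26.500° = 63.5°.

63.5°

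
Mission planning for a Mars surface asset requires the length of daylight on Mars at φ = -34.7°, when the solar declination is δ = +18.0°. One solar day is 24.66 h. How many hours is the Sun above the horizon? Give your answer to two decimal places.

10.55 h

cos H₀ = −tan φ · tan δ = −tan(-34.7°) × tan(+18.000°) = 0.2250, so H₀ = 1.3439 rad = 77.00°.
Daylight = 2H₀/(2π) × 24.66 h = (1.3439/π) × 24.66 = 10.55 h.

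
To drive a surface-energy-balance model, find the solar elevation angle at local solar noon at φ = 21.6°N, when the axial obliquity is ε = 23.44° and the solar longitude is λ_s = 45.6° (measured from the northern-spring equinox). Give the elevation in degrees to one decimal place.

Solar declination: sin δ = sin ε · sin λ_s = sin 23.44° × sin 45.6° = 0.28421, so δ = +16.512°.
At local noon the hour angle is zero, so the zenith angle equals |φ − δ| = |+21.6° − (+16.512°)| = 5.088°.
Elevation = 90° − 5.088° = 84.9°.

84.9°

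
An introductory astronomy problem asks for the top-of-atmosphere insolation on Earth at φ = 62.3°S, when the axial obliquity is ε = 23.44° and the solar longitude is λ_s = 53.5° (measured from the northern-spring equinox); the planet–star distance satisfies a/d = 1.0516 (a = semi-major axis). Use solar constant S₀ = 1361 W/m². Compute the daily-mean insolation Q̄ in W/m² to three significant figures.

Q̄ ≈ 43.3 W/m²

Solar declination: sin δ = sin ε · sin λ_s = sin 23.44° × sin 53.5° = 0.31977, so δ = +18.649°.
cos H₀ = −tan(-62.3°) tan(+18.649°) = 0.6428, H₀ = 0.8726 rad.
Bracket: H₀ sin φ sin δ + cos φ cos δ sin H₀ = 0.8726×-0.88539×0.31977 + 0.46484×0.94750×0.76602 = -0.247052 + 0.337383 = 0.090331.
Inverse-square distance factor (a/d)² = 1.0516² = 1.105863.
Q̄ = (S₀/π) × 1.105863 × [bracket] = (1361/π) × 1.105863 × 0.090331 = 43.28 W/m².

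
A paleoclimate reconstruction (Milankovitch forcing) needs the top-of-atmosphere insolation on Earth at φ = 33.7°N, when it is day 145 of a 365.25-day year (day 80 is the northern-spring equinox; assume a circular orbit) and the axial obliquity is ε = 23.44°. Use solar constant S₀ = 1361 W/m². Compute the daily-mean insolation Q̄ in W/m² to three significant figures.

Solar longitude: λ_s = 360° × (145 − 80)/365.25 = 64.066°.
sin δ = sin 23.44° × sin 64.066° = 0.35773, so δ = +20.961°.
cos H₀ = −tan(+33.7°) tan(+20.961°) = -0.2555, H₀ = 1.8291 rad.
Bracket: H₀ sin φ sin δ + cos φ cos δ sin H₀ = 1.8291×0.55484×0.35773 + 0.83195×0.93383×0.96681 = 0.363045 + 0.751115 = 1.114160.
Q̄ = (S₀/π) × [bracket] = (1361/π) × 1.114160 = 482.7 W/m².

Q̄ ≈ 483 W/m²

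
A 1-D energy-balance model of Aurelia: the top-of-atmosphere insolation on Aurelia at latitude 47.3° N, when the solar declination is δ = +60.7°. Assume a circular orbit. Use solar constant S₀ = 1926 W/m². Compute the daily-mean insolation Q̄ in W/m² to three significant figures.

Q̄ ≈ 1.23e+03 W/m²

cos H₀ = −tan(+47.3°) tan(+60.700°) = -1.9311 ≤ −1 ⇒ polar day, H₀ = π.
Bracket: H₀ sin φ sin δ + cos φ cos δ sin H₀ = 3.1416×0.73491×0.87207 + 0.67816×0.48938×0.00000 = 2.013429 + 0.000000 = 2.013429.
Q̄ = (S₀/π) × [bracket] = (1926/π) × 2.013429 = 1234 W/m².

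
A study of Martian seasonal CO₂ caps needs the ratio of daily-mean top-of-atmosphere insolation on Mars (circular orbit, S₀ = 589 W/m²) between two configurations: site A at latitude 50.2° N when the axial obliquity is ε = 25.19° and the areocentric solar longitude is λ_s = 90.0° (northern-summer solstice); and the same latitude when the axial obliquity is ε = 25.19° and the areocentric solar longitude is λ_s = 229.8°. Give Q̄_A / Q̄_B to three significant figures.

Q̄_A / Q̄_B ≈ 4.48

— Configuration A (φ=+50.2°):
sin δ = sin 25.19° × sin 90.0° = 0.42562, so δ = +25.190°.
cos H₀ = −tan(+50.2°) tan(+25.190°) = -0.5645, H₀ = 2.1707 rad.
Bracket: H₀ sin φ sin δ + cos φ cos δ sin H₀ = 2.1707×0.76828×0.42562 + 0.64011×0.90490×0.82541 = 0.709809 + 0.478107 = 1.187916.
Q̄ = (S₀/π) × [bracket] = (589/π) × 1.187916 = 222.72 W/m².
— Configuration B (φ=+50.2°):
sin δ = sin 25.19° × sin 229.8° = -0.32509, so δ = -18.971°.
cos H₀ = −tan(+50.2°) tan(-18.971°) = 0.4126, H₀ = 1.1455 rad.
Bracket: H₀ sin φ sin δ + cos φ cos δ sin H₀ = 1.1455×0.76828×-0.32509 + 0.64011×0.94568×0.91092 = -0.286100 + 0.551416 = 0.265316.
Q̄ = (S₀/π) × [bracket] = (589/π) × 0.265316 = 49.743 W/m².
Ratio Q̄_A / Q̄_B = 222.72 / 49.743 = 4.477.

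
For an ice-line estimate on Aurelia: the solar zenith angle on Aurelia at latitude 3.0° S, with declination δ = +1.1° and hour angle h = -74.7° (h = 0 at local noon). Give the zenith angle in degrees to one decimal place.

cos θ_z = sin ϕ sin δ + cos ϕ cos δ cos h = -0.001005 + 0.263463 = 0.262458.
θ_z = arccos(0.262458) = 74.8°.

θ_z = 74.8°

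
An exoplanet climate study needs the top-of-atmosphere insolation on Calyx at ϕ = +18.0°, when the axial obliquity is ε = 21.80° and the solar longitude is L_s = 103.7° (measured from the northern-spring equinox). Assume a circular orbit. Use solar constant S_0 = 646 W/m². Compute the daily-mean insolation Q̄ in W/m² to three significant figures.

Solar declination: sin δ = sin ε · sin L_s = sin 21.80° × sin 103.7° = 0.36080, so δ = +21.149°.
cos h₀ = −tan(+18.0°) tan(+21.149°) = -0.1257, h₀ = 1.6968 rad.
Bracket: h₀ sin ϕ sin δ + cos ϕ cos δ sin h₀ = 1.6968×0.30902×0.36080 + 0.95106×0.93264×0.99207 = 0.189184 + 0.879963 = 1.069147.
Q̄ = (S_0/π) × [bracket] = (646/π) × 1.069147 = 219.8 W/m².

Q̄ ≈ 220 W/m²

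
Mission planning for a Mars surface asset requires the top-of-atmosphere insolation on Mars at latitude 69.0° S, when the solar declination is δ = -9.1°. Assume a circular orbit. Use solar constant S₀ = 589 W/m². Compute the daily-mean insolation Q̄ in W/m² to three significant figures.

Q̄ ≈ 116 W/m²

cos H₀ = −tan(-69.0°) tan(-9.100°) = -0.4173, H₀ = 2.0012 rad.
Bracket: H₀ sin φ sin δ + cos φ cos δ sin H₀ = 2.0012×-0.93358×-0.15816 + 0.35837×0.98741×0.90878 = 0.295487 + 0.321579 = 0.617066.
Q̄ = (S₀/π) × [bracket] = (589/π) × 0.617066 = 115.7 W/m².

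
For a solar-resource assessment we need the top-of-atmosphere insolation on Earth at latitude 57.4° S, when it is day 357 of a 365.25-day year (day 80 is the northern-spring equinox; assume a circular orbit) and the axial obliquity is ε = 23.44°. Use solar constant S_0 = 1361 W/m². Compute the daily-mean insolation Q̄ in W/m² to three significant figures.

Solar longitude: L_s = 360° × (357 − 80)/365.25 = 273.018°.
sin δ = sin 23.44° × sin 273.018° = -0.39724, so δ = -23.406°.
cos h₀ = −tan(-57.4°) tan(-23.406°) = -0.6768, h₀ = 2.3142 rad.
Bracket: h₀ sin ϕ sin δ + cos ϕ cos δ sin h₀ = 2.3142×-0.84245×-0.39724 + 0.53877×0.91772×0.73614 = 0.774458 + 0.363977 = 1.138435.
Q̄ = (S_0/π) × [bracket] = (1361/π) × 1.138435 = 493.2 W/m².

Q̄ ≈ 493 W/m²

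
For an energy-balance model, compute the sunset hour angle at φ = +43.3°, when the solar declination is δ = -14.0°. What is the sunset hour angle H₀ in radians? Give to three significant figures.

cos H₀ = −tan φ · tan δ = −tan(+43.3°) × tan(-14.000°) = 0.2350, so H₀ = 1.3336 rad = 76.41°.

H₀ = 1.33 rad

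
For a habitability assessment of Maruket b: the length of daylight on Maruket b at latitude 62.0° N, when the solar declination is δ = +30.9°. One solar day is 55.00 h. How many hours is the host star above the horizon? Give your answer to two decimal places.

Sunrise equation: cos H₀ = −tan φ · tan δ = -1.1256 ≤ −1, so the host star never sets (polar day) and H₀ = π.
Daylight = 2H₀/(2π) × 55.00 h = (3.1416/π) × 55.00 = 55.00 h.

55.00 h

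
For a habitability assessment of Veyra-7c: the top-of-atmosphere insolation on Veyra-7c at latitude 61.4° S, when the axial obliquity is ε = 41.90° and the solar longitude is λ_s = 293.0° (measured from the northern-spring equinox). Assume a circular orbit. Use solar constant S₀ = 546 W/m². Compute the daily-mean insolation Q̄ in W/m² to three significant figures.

Solar declination: sin δ = sin ε · sin λ_s = sin 41.90° × sin 293.0° = -0.61474, so δ = -37.933°.
cos H₀ = −tan(-61.4°) tan(-37.933°) = -1.4295 ≤ −1 ⇒ polar day, H₀ = π.
Bracket: H₀ sin φ sin δ + cos φ cos δ sin H₀ = 3.1416×-0.87798×-0.61474 + 0.47869×0.78873×0.00000 = 1.695614 + 0.000000 = 1.695614.
Q̄ = (S₀/π) × [bracket] = (546/π) × 1.695614 = 294.7 W/m².

Q̄ ≈ 295 W/m²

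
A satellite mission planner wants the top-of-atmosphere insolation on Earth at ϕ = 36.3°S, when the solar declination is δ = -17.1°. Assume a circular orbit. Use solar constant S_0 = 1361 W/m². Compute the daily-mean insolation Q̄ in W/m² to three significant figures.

Q̄ ≈ 461 W/m²

cos h₀ = −tan(-36.3°) tan(-17.100°) = -0.2260, h₀ = 1.7987 rad.
Bracket: h₀ sin ϕ sin δ + cos ϕ cos δ sin h₀ = 1.7987×-0.59201×-0.29404 + 0.80593×0.95579×0.97413 = 0.313108 + 0.750372 = 1.063480.
Q̄ = (S_0/π) × [bracket] = (1361/π) × 1.063480 = 460.7 W/m².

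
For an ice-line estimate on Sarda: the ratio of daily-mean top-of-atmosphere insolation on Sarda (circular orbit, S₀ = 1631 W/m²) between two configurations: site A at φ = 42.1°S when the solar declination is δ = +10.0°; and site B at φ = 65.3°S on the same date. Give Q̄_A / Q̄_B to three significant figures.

Q̄_A / Q̄_B ≈ 2.87

— Configuration A (φ=-42.1°):
cos H₀ = −tan(-42.1°) tan(+10.000°) = 0.1593, H₀ = 1.4108 rad.
Bracket: H₀ sin φ sin δ + cos φ cos δ sin H₀ = 1.4108×-0.67043×0.17365 + 0.74198×0.98481×0.98723 = -0.164246 + 0.721378 = 0.557132.
Q̄ = (S₀/π) × [bracket] = (1631/π) × 0.557132 = 289.24 W/m².
— Configuration B (φ=-65.3°):
cos H₀ = −tan(-65.3°) tan(+10.000°) = 0.3834, H₀ = 1.1774 rad.
Bracket: H₀ sin φ sin δ + cos φ cos δ sin H₀ = 1.1774×-0.90851×0.17365 + 0.41787×0.98481×0.92360 = -0.185750 + 0.380082 = 0.194332.
Q̄ = (S₀/π) × [bracket] = (1631/π) × 0.194332 = 100.89 W/m².
Ratio Q̄_A / Q̄_B = 289.24 / 100.89 = 2.867.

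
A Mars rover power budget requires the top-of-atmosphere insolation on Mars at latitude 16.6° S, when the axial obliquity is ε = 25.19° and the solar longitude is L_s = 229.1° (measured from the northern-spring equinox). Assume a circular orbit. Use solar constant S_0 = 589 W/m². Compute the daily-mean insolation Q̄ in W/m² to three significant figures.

Q̄ ≈ 198 W/m²

Solar declination: sin δ = sin ε · sin L_s = sin 25.19° × sin 229.1° = -0.32171, so δ = -18.766°.
cos h₀ = −tan(-16.6°) tan(-18.766°) = -0.1013, h₀ = 1.6723 rad.
Bracket: h₀ sin ϕ sin δ + cos ϕ cos δ sin h₀ = 1.6723×-0.28569×-0.32171 + 0.95832×0.94684×0.99486 = 0.153700 + 0.902712 = 1.056412.
Q̄ = (S_0/π) × [bracket] = (589/π) × 1.056412 = 198.1 W/m².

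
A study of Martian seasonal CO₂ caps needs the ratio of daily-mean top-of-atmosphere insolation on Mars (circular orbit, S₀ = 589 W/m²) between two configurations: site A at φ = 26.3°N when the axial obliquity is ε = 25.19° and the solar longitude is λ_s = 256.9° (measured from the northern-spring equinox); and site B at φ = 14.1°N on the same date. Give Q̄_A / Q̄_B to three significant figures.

— Configuration A (φ=+26.3°):
Solar declination: sin δ = sin ε · sin λ_s = sin 25.19° × sin 256.9° = -0.41454, so δ = -24.491°.
cos H₀ = −tan(+26.3°) tan(-24.491°) = 0.2251, H₀ = 1.3437 rad.
Bracket: H₀ sin φ sin δ + cos φ cos δ sin H₀ = 1.3437×0.44307×-0.41454 + 0.89649×0.91003×0.97433 = -0.246798 + 0.794890 = 0.548092.
Q̄ = (S₀/π) × [bracket] = (589/π) × 0.548092 = 102.76 W/m².
— Configuration B (φ=+14.1°):
cos H₀ = −tan(+14.1°) tan(-24.491°) = 0.1144, H₀ = 1.4561 rad.
Bracket: H₀ sin φ sin δ + cos φ cos δ sin H₀ = 1.4561×0.24362×-0.41454 + 0.96987×0.91003×0.99343 = -0.147052 + 0.876812 = 0.729760.
Q̄ = (S₀/π) × [bracket] = (589/π) × 0.729760 = 136.82 W/m².
Ratio Q̄_A / Q̄_B = 102.76 / 136.82 = 0.7511.

Q̄_A / Q̄_B ≈ 0.751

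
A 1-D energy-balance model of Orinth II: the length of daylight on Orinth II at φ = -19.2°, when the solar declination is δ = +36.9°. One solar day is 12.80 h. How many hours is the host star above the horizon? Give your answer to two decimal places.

5.32 h

cos H₀ = −tan φ · tan δ = −tan(-19.2°) × tan(+36.900°) = 0.2615, so H₀ = 1.3063 rad = 74.84°.
Daylight = 2H₀/(2π) × 12.80 h = (1.3063/π) × 12.80 = 5.32 h.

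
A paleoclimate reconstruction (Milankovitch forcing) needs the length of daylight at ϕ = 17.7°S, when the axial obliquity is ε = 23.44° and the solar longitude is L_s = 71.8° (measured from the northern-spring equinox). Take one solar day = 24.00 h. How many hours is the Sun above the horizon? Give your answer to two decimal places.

Solar declination: sin δ = sin ε · sin L_s = sin 23.44° × sin 71.8° = 0.37789, so δ = +22.203°.
cos h₀ = −tan ϕ · tan δ = −tan(-17.7°) × tan(+22.203°) = 0.1303, so h₀ = 1.4402 rad = 82.52°.
Daylight = 2h₀/(2π) × 24.00 h = (1.4402/π) × 24.00 = 11.00 h.

11.00 h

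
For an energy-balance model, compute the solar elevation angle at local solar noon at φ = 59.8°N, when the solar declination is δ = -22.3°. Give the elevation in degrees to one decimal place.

7.9°

At local noon the hour angle is zero, so the zenith angle equals |φ − δ| = |+59.8° − (-22.300°)| = 82.100°.
Elevation = 90° − 82.100° = 7.9°.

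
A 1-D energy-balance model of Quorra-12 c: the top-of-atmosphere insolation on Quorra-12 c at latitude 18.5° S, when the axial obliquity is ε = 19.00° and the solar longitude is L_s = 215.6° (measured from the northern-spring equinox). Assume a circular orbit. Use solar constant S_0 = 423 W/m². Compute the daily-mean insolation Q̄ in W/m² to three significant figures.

Solar declination: sin δ = sin ε · sin L_s = sin 19.00° × sin 215.6° = -0.18952, so δ = -10.925°.
cos h₀ = −tan(-18.5°) tan(-10.925°) = -0.0646, h₀ = 1.6354 rad.
Bracket: h₀ sin ϕ sin δ + cos ϕ cos δ sin h₀ = 1.6354×-0.31730×-0.18952 + 0.94832×0.98188×0.99791 = 0.098344 + 0.929190 = 1.027534.
Q̄ = (S_0/π) × [bracket] = (423/π) × 1.027534 = 138.4 W/m².

Q̄ ≈ 138 W/m²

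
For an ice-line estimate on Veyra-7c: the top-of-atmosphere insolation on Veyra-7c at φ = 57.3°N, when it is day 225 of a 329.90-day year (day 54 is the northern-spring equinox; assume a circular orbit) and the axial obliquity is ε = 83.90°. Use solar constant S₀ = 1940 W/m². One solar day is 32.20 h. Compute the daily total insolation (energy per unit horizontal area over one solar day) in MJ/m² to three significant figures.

28.2 MJ/m²

Solar longitude: λ_s = 360° × (225 − 54)/329.90 = 186.602°.
sin δ = sin 83.90° × sin 186.602° = -0.11432, so δ = -6.564°.
cos H₀ = −tan(+57.3°) tan(-6.564°) = 0.1792, H₀ = 1.3906 rad.
Bracket: H₀ sin φ sin δ + cos φ cos δ sin H₀ = 1.3906×0.84151×-0.11432 + 0.54024×0.99344×0.98380 = -0.133778 + 0.528002 = 0.394224.
Q̄ = (S₀/π) × [bracket] = (1940/π) × 0.394224 = 243.44 W/m².
Daily total = Q̄ × 32.20 h × 3600 s/h = 243.44 × 32.20 × 3600 / 10⁶ = 28.22 MJ/m².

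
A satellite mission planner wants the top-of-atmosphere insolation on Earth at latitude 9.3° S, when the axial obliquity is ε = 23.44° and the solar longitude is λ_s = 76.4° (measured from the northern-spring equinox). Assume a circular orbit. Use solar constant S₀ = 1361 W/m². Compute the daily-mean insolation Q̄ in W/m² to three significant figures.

Solar declination: sin δ = sin ε · sin λ_s = sin 23.44° × sin 76.4° = 0.38663, so δ = +22.745°.
cos H₀ = −tan(-9.3°) tan(+22.745°) = 0.0687, H₀ = 1.5021 rad.
Bracket: H₀ sin φ sin δ + cos φ cos δ sin H₀ = 1.5021×-0.16160×0.38663 + 0.98686×0.92223×0.99764 = -0.093850 + 0.907964 = 0.814114.
Q̄ = (S₀/π) × [bracket] = (1361/π) × 0.814114 = 352.7 W/m².

Q̄ ≈ 353 W/m²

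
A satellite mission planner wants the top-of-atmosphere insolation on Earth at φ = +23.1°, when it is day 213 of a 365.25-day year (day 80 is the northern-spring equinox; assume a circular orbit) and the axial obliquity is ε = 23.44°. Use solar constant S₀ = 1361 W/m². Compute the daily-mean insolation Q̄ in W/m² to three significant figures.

Solar longitude: λ_s = 360° × (213 − 80)/365.25 = 131.088°.
sin δ = sin 23.44° × sin 131.088° = 0.29981, so δ = +17.446°.
cos H₀ = −tan(+23.1°) tan(+17.446°) = -0.1340, H₀ = 1.7052 rad.
Bracket: H₀ sin φ sin δ + cos φ cos δ sin H₀ = 1.7052×0.39234×0.29981 + 0.91982×0.95400×0.99097 = 0.200578 + 0.869584 = 1.070162.
Q̄ = (S₀/π) × [bracket] = (1361/π) × 1.070162 = 463.6 W/m².

Q̄ ≈ 464 W/m²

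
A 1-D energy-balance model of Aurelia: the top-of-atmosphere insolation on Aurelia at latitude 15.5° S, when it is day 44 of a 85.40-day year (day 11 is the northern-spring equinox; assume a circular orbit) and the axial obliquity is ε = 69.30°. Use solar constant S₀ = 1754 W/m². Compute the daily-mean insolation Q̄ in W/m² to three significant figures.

Solar longitude: λ_s = 360° × (44 − 11)/85.40 = 139.110°.
sin δ = sin 69.30° × sin 139.110° = 0.61235, so δ = +37.760°.
cos H₀ = −tan(-15.5°) tan(+37.760°) = 0.2148, H₀ = 1.3543 rad.
Bracket: H₀ sin φ sin δ + cos φ cos δ sin H₀ = 1.3543×-0.26724×0.61235 + 0.96363×0.79059×0.97666 = -0.221624 + 0.744055 = 0.522431.
Q̄ = (S₀/π) × [bracket] = (1754/π) × 0.522431 = 291.7 W/m².

Q̄ ≈ 292 W/m²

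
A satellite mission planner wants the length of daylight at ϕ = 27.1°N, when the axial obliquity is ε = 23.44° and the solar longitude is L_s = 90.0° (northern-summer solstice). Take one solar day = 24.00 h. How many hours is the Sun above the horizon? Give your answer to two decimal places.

Solar declination: sin δ = sin ε · sin L_s = sin 23.44° × sin 90.0° = 0.39779, so δ = +23.440°.
cos h₀ = −tan ϕ · tan δ = −tan(+27.1°) × tan(+23.440°) = -0.2219, so h₀ = 1.7945 rad = 102.82°.
Daylight = 2h₀/(2π) × 24.00 h = (1.7945/π) × 24.00 = 13.71 h.

13.71 h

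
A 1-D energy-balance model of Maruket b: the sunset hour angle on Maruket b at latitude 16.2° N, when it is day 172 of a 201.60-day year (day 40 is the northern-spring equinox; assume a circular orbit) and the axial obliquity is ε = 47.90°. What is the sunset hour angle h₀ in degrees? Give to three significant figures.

h₀ = 77.0°

Solar longitude: L_s = 360° × (172 − 40)/201.60 = 235.714°.
sin δ = sin 47.90° × sin 235.714° = -0.61305, so δ = -37.810°.
cos h₀ = −tan ϕ · tan δ = −tan(+16.2°) × tan(-37.810°) = 0.2254, so h₀ = 1.3434 rad = 76.97°.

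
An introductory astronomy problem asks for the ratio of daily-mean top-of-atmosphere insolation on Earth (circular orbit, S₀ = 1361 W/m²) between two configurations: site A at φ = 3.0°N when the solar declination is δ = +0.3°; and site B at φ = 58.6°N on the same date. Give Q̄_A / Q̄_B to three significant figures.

Q̄_A / Q̄_B ≈ 1.89

— Configuration A (φ=+3.0°):
cos H₀ = −tan(+3.0°) tan(+0.300°) = -0.0003, H₀ = 1.5711 rad.
Bracket: H₀ sin φ sin δ + cos φ cos δ sin H₀ = 1.5711×0.05234×0.00524 + 0.99863×0.99999×1.00000 = 0.000431 + 0.998620 = 0.999051.
Q̄ = (S₀/π) × [bracket] = (1361/π) × 0.999051 = 432.81 W/m².
— Configuration B (φ=+58.6°):
cos H₀ = −tan(+58.6°) tan(+0.300°) = -0.0086, H₀ = 1.5794 rad.
Bracket: H₀ sin φ sin δ + cos φ cos δ sin H₀ = 1.5794×0.85355×0.00524 + 0.52101×0.99999×0.99996 = 0.007064 + 0.520984 = 0.528048.
Q̄ = (S₀/π) × [bracket] = (1361/π) × 0.528048 = 228.76 W/m².
Ratio Q̄_A / Q̄_B = 432.81 / 228.76 = 1.892.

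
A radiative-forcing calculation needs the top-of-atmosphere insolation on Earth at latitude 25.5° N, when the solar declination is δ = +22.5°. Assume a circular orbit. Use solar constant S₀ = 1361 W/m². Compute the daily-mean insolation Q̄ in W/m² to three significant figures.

Q̄ ≈ 480 W/m²

cos H₀ = −tan(+25.5°) tan(+22.500°) = -0.1976, H₀ = 1.7697 rad.
Bracket: H₀ sin φ sin δ + cos φ cos δ sin H₀ = 1.7697×0.43051×0.38268 + 0.90259×0.92388×0.98029 = 0.291554 + 0.817449 = 1.109003.
Q̄ = (S₀/π) × [bracket] = (1361/π) × 1.109003 = 480.4 W/m².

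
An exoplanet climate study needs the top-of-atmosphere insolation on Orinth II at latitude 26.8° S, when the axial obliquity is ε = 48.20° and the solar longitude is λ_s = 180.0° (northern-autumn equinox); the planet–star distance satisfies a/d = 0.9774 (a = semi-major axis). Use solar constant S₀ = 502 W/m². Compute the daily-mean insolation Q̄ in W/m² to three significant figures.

Q̄ ≈ 136 W/m²

Solar declination: sin δ = sin ε · sin λ_s = sin 48.20° × sin 180.0° = 0.00000, so δ = +0.000°.
cos H₀ = −tan(-26.8°) tan(+0.000°) = 0.0000, H₀ = 1.5708 rad.
Bracket: H₀ sin φ sin δ + cos φ cos δ sin H₀ = 1.5708×-0.45088×0.00000 + 0.89259×1.00000×1.00000 = -0.000000 + 0.892590 = 0.892590.
Inverse-square distance factor (a/d)² = 0.9774² = 0.955311.
Q̄ = (S₀/π) × 0.955311 × [bracket] = (502/π) × 0.955311 × 0.892590 = 136.3 W/m².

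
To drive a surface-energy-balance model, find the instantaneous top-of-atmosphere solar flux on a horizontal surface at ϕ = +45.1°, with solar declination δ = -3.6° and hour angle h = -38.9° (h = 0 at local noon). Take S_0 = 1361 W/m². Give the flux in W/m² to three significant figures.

cos θ_z = sin ϕ sin δ + cos ϕ cos δ cos h = -0.044477 + 0.548256 = 0.503779.
Flux = S_0 · cos θ_z = 1361 × 0.503779 = 685.6 W/m².

686 W/m²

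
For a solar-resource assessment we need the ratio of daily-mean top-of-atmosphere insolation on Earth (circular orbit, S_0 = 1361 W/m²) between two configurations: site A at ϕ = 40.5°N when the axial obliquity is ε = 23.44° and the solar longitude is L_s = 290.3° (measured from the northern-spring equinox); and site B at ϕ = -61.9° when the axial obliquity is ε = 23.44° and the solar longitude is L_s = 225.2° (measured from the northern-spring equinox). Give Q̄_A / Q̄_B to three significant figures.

Q̄_A / Q̄_B ≈ 0.402

— Configuration A (ϕ=+40.5°):
Solar declination: sin δ = sin ε · sin L_s = sin 23.44° × sin 290.3° = -0.37308, so δ = -21.906°.
cos h₀ = −tan(+40.5°) tan(-21.906°) = 0.3434, h₀ = 1.2202 rad.
Bracket: h₀ sin ϕ sin δ + cos ϕ cos δ sin h₀ = 1.2202×0.64945×-0.37308 + 0.76041×0.92780×0.93918 = -0.295651 + 0.662599 = 0.366948.
Q̄ = (S_0/π) × [bracket] = (1361/π) × 0.366948 = 158.97 W/m².
— Configuration B (ϕ=-61.9°):
Solar declination: sin δ = sin ε · sin L_s = sin 23.44° × sin 225.2° = -0.28226, so δ = -16.395°.
cos h₀ = −tan(-61.9°) tan(-16.395°) = -0.5510, h₀ = 2.1544 rad.
Bracket: h₀ sin ϕ sin δ + cos ϕ cos δ sin h₀ = 2.1544×-0.88213×-0.28226 + 0.47101×0.95934×0.83449 = 0.536424 + 0.377072 = 0.913496.
Q̄ = (S_0/π) × [bracket] = (1361/π) × 0.913496 = 395.74 W/m².
Ratio Q̄_A / Q̄_B = 158.97 / 395.74 = 0.4017.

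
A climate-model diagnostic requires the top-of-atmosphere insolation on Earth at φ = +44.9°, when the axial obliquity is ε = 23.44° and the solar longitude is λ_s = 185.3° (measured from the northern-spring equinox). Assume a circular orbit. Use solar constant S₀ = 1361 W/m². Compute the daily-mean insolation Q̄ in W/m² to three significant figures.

Solar declination: sin δ = sin ε · sin λ_s = sin 23.44° × sin 185.3° = -0.03674, so δ = -2.106°.
cos H₀ = −tan(+44.9°) tan(-2.106°) = 0.0366, H₀ = 1.5341 rad.
Bracket: H₀ sin φ sin δ + cos φ cos δ sin H₀ = 1.5341×0.70587×-0.03674 + 0.70834×0.99932×0.99933 = -0.039785 + 0.707384 = 0.667599.
Q̄ = (S₀/π) × [bracket] = (1361/π) × 0.667599 = 289.2 W/m².

Q̄ ≈ 289 W/m²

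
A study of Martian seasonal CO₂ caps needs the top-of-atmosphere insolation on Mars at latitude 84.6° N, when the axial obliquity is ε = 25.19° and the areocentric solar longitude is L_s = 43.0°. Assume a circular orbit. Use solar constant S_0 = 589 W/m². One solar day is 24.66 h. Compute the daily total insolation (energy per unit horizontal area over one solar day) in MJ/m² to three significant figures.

sin δ = sin 25.19° × sin 43.0° = 0.29027, so δ = +16.874°.
cos h₀ = −tan(+84.6°) tan(+16.874°) = -3.2089 ≤ −1 ⇒ polar day, h₀ = π.
Bracket: h₀ sin ϕ sin δ + cos ϕ cos δ sin h₀ = 3.1416×0.99556×0.29027 + 0.09411×0.95694×0.00000 = 0.907863 + 0.000000 = 0.907863.
Q̄ = (S_0/π) × [bracket] = (589/π) × 0.907863 = 170.21 W/m².
Daily total = Q̄ × 24.66 h × 3600 s/h = 170.21 × 24.66 × 3600 / 10⁶ = 15.11 MJ/m².

15.1 MJ/m²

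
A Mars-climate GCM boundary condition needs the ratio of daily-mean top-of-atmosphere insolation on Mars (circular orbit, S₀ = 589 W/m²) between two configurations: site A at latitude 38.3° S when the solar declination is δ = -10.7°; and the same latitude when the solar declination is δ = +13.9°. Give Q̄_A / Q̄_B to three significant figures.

Q̄_A / Q̄_B ≈ 1.77

— Configuration A (φ=-38.3°):
cos H₀ = −tan(-38.3°) tan(-10.700°) = -0.1492, H₀ = 1.7206 rad.
Bracket: H₀ sin φ sin δ + cos φ cos δ sin H₀ = 1.7206×-0.61978×-0.18567 + 0.78478×0.98261×0.98880 = 0.197997 + 0.762496 = 0.960493.
Q̄ = (S₀/π) × [bracket] = (589/π) × 0.960493 = 180.08 W/m².
— Configuration B (φ=-38.3°):
cos H₀ = −tan(-38.3°) tan(+13.900°) = 0.1954, H₀ = 1.3741 rad.
Bracket: H₀ sin φ sin δ + cos φ cos δ sin H₀ = 1.3741×-0.61978×0.24023 + 0.78478×0.97072×0.98071 = -0.204589 + 0.747106 = 0.542517.
Q̄ = (S₀/π) × [bracket] = (589/π) × 0.542517 = 101.71 W/m².
Ratio Q̄_A / Q̄_B = 180.08 / 101.71 = 1.771.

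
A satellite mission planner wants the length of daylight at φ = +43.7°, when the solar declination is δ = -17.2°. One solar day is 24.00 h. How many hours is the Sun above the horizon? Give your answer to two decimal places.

cos H₀ = −tan φ · tan δ = −tan(+43.7°) × tan(-17.200°) = 0.2958, so H₀ = 1.2705 rad = 72.79°.
Daylight = 2H₀/(2π) × 24.00 h = (1.2705/π) × 24.00 = 9.71 h.

9.71 h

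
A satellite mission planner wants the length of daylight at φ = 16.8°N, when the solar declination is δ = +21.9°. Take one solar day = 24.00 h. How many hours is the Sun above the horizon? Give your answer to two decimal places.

cos H₀ = −tan φ · tan δ = −tan(+16.8°) × tan(+21.900°) = -0.1214, so H₀ = 1.6925 rad = 96.97°.
Daylight = 2H₀/(2π) × 24.00 h = (1.6925/π) × 24.00 = 12.93 h.

12.93 h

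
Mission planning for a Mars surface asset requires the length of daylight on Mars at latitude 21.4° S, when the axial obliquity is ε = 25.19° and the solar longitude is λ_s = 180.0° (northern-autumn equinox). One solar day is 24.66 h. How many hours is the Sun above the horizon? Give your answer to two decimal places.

Solar declination: sin δ = sin ε · sin λ_s = sin 25.19° × sin 180.0° = 0.00000, so δ = +0.000°.
cos H₀ = −tan φ · tan δ = −tan(-21.4°) × tan(+0.000°) = 0.0000, so H₀ = 1.5708 rad = 90.00°.
Daylight = 2H₀/(2π) × 24.66 h = (1.5708/π) × 24.66 = 12.33 h.

12.33 h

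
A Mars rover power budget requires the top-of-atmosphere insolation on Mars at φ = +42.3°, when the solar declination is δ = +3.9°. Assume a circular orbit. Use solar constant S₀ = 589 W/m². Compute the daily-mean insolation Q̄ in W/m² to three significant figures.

cos H₀ = −tan(+42.3°) tan(+3.900°) = -0.0620, H₀ = 1.6329 rad.
Bracket: H₀ sin φ sin δ + cos φ cos δ sin H₀ = 1.6329×0.67301×0.06802 + 0.73963×0.99768×0.99807 = 0.074751 + 0.736490 = 0.811241.
Q̄ = (S₀/π) × [bracket] = (589/π) × 0.811241 = 152.1 W/m².

Q̄ ≈ 152 W/m²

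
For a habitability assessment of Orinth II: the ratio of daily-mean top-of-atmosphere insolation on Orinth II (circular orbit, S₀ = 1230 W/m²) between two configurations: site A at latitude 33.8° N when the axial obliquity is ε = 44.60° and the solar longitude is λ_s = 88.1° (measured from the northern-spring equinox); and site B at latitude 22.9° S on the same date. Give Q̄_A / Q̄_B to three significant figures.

— Configuration A (φ=+33.8°):
Solar declination: sin δ = sin ε · sin λ_s = sin 44.60° × sin 88.1° = 0.70177, so δ = +44.569°.
cos H₀ = −tan(+33.8°) tan(+44.569°) = -0.6594, H₀ = 2.2909 rad.
Bracket: H₀ sin φ sin δ + cos φ cos δ sin H₀ = 2.2909×0.55630×0.70177 + 0.83098×0.71241×0.75175 = 0.894355 + 0.445035 = 1.339390.
Q̄ = (S₀/π) × [bracket] = (1230/π) × 1.339390 = 524.40 W/m².
— Configuration B (φ=-22.9°):
cos H₀ = −tan(-22.9°) tan(+44.569°) = 0.4161, H₀ = 1.1416 rad.
Bracket: H₀ sin φ sin δ + cos φ cos δ sin H₀ = 1.1416×-0.38912×0.70177 + 0.92119×0.71241×0.90932 = -0.311740 + 0.596755 = 0.285015.
Q̄ = (S₀/π) × [bracket] = (1230/π) × 0.285015 = 111.59 W/m².
Ratio Q̄_A / Q̄_B = 524.40 / 111.59 = 4.699.

Q̄_A / Q̄_B ≈ 4.70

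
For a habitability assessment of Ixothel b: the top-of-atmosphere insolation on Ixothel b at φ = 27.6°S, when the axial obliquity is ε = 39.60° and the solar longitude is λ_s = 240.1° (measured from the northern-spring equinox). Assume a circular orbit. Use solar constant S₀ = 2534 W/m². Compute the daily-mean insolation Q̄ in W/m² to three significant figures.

Solar declination: sin δ = sin ε · sin λ_s = sin 39.60° × sin 240.1° = -0.55258, so δ = -33.544°.
cos H₀ = −tan(-27.6°) tan(-33.544°) = -0.3466, H₀ = 1.9247 rad.
Bracket: H₀ sin φ sin δ + cos φ cos δ sin H₀ = 1.9247×-0.46330×-0.55258 + 0.88620×0.83346×0.93801 = 0.492743 + 0.692826 = 1.185569.
Q̄ = (S₀/π) × [bracket] = (2534/π) × 1.185569 = 956.3 W/m².

Q̄ ≈ 956 W/m²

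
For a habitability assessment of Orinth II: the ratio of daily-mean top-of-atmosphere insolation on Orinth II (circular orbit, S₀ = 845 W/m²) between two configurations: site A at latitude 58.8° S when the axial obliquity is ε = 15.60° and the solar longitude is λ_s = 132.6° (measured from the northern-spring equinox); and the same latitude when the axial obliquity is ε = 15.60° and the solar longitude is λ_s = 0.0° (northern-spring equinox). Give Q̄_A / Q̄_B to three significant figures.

Q̄_A / Q̄_B ≈ 0.522

— Configuration A (φ=-58.8°):
Solar declination: sin δ = sin ε · sin λ_s = sin 15.60° × sin 132.6° = 0.19795, so δ = +11.417°.
cos H₀ = −tan(-58.8°) tan(+11.417°) = 0.3335, H₀ = 1.2308 rad.
Bracket: H₀ sin φ sin δ + cos φ cos δ sin H₀ = 1.2308×-0.85536×0.19795 + 0.51803×0.98021×0.94277 = -0.208397 + 0.478718 = 0.270321.
Q̄ = (S₀/π) × [bracket] = (845/π) × 0.270321 = 72.709 W/m².
— Configuration B (φ=-58.8°):
Solar declination: sin δ = sin ε · sin λ_s = sin 15.60° × sin 0.0° = 0.00000, so δ = +0.000°.
cos H₀ = −tan(-58.8°) tan(+0.000°) = 0.0000, H₀ = 1.5708 rad.
Bracket: H₀ sin φ sin δ + cos φ cos δ sin H₀ = 1.5708×-0.85536×0.00000 + 0.51803×1.00000×1.00000 = -0.000000 + 0.518030 = 0.518030.
Q̄ = (S₀/π) × [bracket] = (845/π) × 0.518030 = 139.34 W/m².
Ratio Q̄_A / Q̄_B = 72.709 / 139.34 = 0.5218.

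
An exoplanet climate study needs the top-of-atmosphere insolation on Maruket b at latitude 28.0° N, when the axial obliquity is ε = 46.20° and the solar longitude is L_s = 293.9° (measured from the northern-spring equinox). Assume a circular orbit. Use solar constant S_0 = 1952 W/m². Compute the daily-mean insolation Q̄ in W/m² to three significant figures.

Q̄ ≈ 156 W/m²

Solar declination: sin δ = sin ε · sin L_s = sin 46.20° × sin 293.9° = -0.65987, so δ = -41.290°.
cos h₀ = −tan(+28.0°) tan(-41.290°) = 0.4670, h₀ = 1.0850 rad.
Bracket: h₀ sin ϕ sin δ + cos ϕ cos δ sin h₀ = 1.0850×0.46947×-0.65987 + 0.88295×0.75138×0.88428 = -0.336121 + 0.586659 = 0.250538.
Q̄ = (S_0/π) × [bracket] = (1952/π) × 0.250538 = 155.7 W/m².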